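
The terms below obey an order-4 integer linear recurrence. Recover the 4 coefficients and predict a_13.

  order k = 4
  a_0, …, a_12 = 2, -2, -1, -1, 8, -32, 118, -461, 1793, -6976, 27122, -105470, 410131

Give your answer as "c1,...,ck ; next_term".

-3,3,-1,3 ; -1594853

  a_4 = -3·-1 + 3·-1 + -1·-2 + 3·2 = 8
  a_5 = -3·8 + 3·-1 + -1·-1 + 3·-2 = -32
  a_6 = -3·-32 + 3·8 + -1·-1 + 3·-1 = 118
  a_7 = -3·118 + 3·-32 + -1·8 + 3·-1 = -461
  a_8 = -3·-461 + 3·118 + -1·-32 + 3·8 = 1793
  a_9 = -3·1793 + 3·-461 + -1·118 + 3·-32 = -6976
  a_10 = -3·-6976 + 3·1793 + -1·-461 + 3·118 = 27122
  a_11 = -3·27122 + 3·-6976 + -1·1793 + 3·-461 = -105470
  a_12 = -3·-105470 + 3·27122 + -1·-6976 + 3·1793 = 410131
  a_13 = -3·410131 + 3·-105470 + -1·27122 + 3·-6976 = -1594853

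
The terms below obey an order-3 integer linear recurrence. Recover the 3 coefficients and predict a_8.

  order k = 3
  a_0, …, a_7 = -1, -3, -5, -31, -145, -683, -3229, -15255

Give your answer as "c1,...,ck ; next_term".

  a_3 = 4·-5 + 3·-3 + 2·-1 = -31
  a_4 = 4·-31 + 3·-5 + 2·-3 = -145
  a_5 = 4·-145 + 3·-31 + 2·-5 = -683
  a_6 = 4·-683 + 3·-145 + 2·-31 = -3229
  a_7 = 4·-3229 + 3·-683 + 2·-145 = -15255
  a_8 = 4·-15255 + 3·-3229 + 2·-683 = -72073

4,3,2 ; -72073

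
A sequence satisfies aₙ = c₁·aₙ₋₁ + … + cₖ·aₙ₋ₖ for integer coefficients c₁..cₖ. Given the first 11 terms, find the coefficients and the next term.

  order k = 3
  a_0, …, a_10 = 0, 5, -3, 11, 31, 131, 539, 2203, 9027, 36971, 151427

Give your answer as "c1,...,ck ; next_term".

3,4,2 ; 620219

  a_3 = 3·-3 + 4·5 + 2·0 = 11
  a_4 = 3·11 + 4·-3 + 2·5 = 31
  a_5 = 3·31 + 4·11 + 2·-3 = 131
  a_6 = 3·131 + 4·31 + 2·11 = 539
  a_7 = 3·539 + 4·131 + 2·31 = 2203
  a_8 = 3·2203 + 4·539 + 2·131 = 9027
  a_9 = 3·9027 + 4·2203 + 2·539 = 36971
  a_10 = 3·36971 + 4·9027 + 2·2203 = 151427
  a_11 = 3·151427 + 4·36971 + 2·9027 = 620219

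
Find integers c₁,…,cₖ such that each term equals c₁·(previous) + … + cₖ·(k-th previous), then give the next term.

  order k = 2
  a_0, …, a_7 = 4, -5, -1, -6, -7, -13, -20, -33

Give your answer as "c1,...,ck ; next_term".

1,1 ; -53

  a_2 = 1·-5 + 1·4 = -1
  a_3 = 1·-1 + 1·-5 = -6
  a_4 = 1·-6 + 1·-1 = -7
  a_5 = 1·-7 + 1·-6 = -13
  a_6 = 1·-13 + 1·-7 = -20
  a_7 = 1·-20 + 1·-13 = -33
  a_8 = 1·-33 + 1·-20 = -53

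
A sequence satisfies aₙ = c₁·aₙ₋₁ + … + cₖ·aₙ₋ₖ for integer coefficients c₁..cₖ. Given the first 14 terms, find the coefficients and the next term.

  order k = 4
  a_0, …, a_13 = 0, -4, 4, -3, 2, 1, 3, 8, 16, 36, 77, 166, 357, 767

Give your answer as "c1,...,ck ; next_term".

2,1,-1,-1 ; 1648

  a_4 = 2·-3 + 1·4 + -1·-4 + -1·0 = 2
  a_5 = 2·2 + 1·-3 + -1·4 + -1·-4 = 1
  a_6 = 2·1 + 1·2 + -1·-3 + -1·4 = 3
  a_7 = 2·3 + 1·1 + -1·2 + -1·-3 = 8
  a_8 = 2·8 + 1·3 + -1·1 + -1·2 = 16
  a_9 = 2·16 + 1·8 + -1·3 + -1·1 = 36
  a_10 = 2·36 + 1·16 + -1·8 + -1·3 = 77
  a_11 = 2·77 + 1·36 + -1·16 + -1·8 = 166
  a_12 = 2·166 + 1·77 + -1·36 + -1·16 = 357
  a_13 = 2·357 + 1·166 + -1·77 + -1·36 = 767
  a_14 = 2·767 + 1·357 + -1·166 + -1·77 = 1648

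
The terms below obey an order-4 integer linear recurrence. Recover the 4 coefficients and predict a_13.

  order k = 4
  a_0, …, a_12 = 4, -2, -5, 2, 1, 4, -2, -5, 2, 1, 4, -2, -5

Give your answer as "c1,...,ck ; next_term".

  a_4 = -1·2 + -1·-5 + -1·-2 + -1·4 = 1
  a_5 = -1·1 + -1·2 + -1·-5 + -1·-2 = 4
  a_6 = -1·4 + -1·1 + -1·2 + -1·-5 = -2
  a_7 = -1·-2 + -1·4 + -1·1 + -1·2 = -5
  a_8 = -1·-5 + -1·-2 + -1·4 + -1·1 = 2
  a_9 = -1·2 + -1·-5 + -1·-2 + -1·4 = 1
  a_10 = -1·1 + -1·2 + -1·-5 + -1·-2 = 4
  a_11 = -1·4 + -1·1 + -1·2 + -1·-5 = -2
  a_12 = -1·-2 + -1·4 + -1·1 + -1·2 = -5
  a_13 = -1·-5 + -1·-2 + -1·4 + -1·1 = 2

-1,-1,-1,-1 ; 2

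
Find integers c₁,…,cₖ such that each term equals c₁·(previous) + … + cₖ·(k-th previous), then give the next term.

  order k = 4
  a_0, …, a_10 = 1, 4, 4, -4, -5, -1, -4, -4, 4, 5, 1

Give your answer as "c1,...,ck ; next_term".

  a_4 = 1·-4 + -1·4 + 1·4 + -1·1 = -5
  a_5 = 1·-5 + -1·-4 + 1·4 + -1·4 = -1
  a_6 = 1·-1 + -1·-5 + 1·-4 + -1·4 = -4
  a_7 = 1·-4 + -1·-1 + 1·-5 + -1·-4 = -4
  a_8 = 1·-4 + -1·-4 + 1·-1 + -1·-5 = 4
  a_9 = 1·4 + -1·-4 + 1·-4 + -1·-1 = 5
  a_10 = 1·5 + -1·4 + 1·-4 + -1·-4 = 1
  a_11 = 1·1 + -1·5 + 1·4 + -1·-4 = 4

1,-1,1,-1 ; 4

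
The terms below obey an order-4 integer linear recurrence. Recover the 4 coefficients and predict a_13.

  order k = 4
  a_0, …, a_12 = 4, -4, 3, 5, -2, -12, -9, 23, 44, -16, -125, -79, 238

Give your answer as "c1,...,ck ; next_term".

0,-2,-2,-1 ; 424

  a_4 = 0·5 + -2·3 + -2·-4 + -1·4 = -2
  a_5 = 0·-2 + -2·5 + -2·3 + -1·-4 = -12
  a_6 = 0·-12 + -2·-2 + -2·5 + -1·3 = -9
  a_7 = 0·-9 + -2·-12 + -2·-2 + -1·5 = 23
  a_8 = 0·23 + -2·-9 + -2·-12 + -1·-2 = 44
  a_9 = 0·44 + -2·23 + -2·-9 + -1·-12 = -16
  a_10 = 0·-16 + -2·44 + -2·23 + -1·-9 = -125
  a_11 = 0·-125 + -2·-16 + -2·44 + -1·23 = -79
  a_12 = 0·-79 + -2·-125 + -2·-16 + -1·44 = 238
  a_13 = 0·238 + -2·-79 + -2·-125 + -1·-16 = 424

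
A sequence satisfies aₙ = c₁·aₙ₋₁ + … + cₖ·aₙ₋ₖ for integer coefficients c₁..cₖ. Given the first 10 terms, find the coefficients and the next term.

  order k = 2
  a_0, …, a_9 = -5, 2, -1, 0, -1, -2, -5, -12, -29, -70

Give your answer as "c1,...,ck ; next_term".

  a_2 = 2·2 + 1·-5 = -1
  a_3 = 2·-1 + 1·2 = 0
  a_4 = 2·0 + 1·-1 = -1
  a_5 = 2·-1 + 1·0 = -2
  a_6 = 2·-2 + 1·-1 = -5
  a_7 = 2·-5 + 1·-2 = -12
  a_8 = 2·-12 + 1·-5 = -29
  a_9 = 2·-29 + 1·-12 = -70
  a_10 = 2·-70 + 1·-29 = -169

2,1 ; -169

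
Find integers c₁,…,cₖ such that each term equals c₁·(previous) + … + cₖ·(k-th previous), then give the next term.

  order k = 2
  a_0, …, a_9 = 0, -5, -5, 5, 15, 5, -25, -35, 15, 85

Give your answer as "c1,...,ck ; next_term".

1,-2 ; 55

  a_2 = 1·-5 + -2·0 = -5
  a_3 = 1·-5 + -2·-5 = 5
  a_4 = 1·5 + -2·-5 = 15
  a_5 = 1·15 + -2·5 = 5
  a_6 = 1·5 + -2·15 = -25
  a_7 = 1·-25 + -2·5 = -35
  a_8 = 1·-35 + -2·-25 = 15
  a_9 = 1·15 + -2·-35 = 85
  a_10 = 1·85 + -2·15 = 55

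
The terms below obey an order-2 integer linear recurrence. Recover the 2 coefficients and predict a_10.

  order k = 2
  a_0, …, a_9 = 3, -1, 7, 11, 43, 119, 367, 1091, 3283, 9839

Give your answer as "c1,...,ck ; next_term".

2,3 ; 29527

  a_2 = 2·-1 + 3·3 = 7
  a_3 = 2·7 + 3·-1 = 11
  a_4 = 2·11 + 3·7 = 43
  a_5 = 2·43 + 3·11 = 119
  a_6 = 2·119 + 3·43 = 367
  a_7 = 2·367 + 3·119 = 1091
  a_8 = 2·1091 + 3·367 = 3283
  a_9 = 2·3283 + 3·1091 = 9839
  a_10 = 2·9839 + 3·3283 = 29527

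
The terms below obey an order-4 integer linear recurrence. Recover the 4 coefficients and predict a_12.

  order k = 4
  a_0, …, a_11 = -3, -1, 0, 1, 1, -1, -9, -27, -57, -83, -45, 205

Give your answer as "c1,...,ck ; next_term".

  a_4 = 3·1 + -2·0 + -4·-1 + 2·-3 = 1
  a_5 = 3·1 + -2·1 + -4·0 + 2·-1 = -1
  a_6 = 3·-1 + -2·1 + -4·1 + 2·0 = -9
  a_7 = 3·-9 + -2·-1 + -4·1 + 2·1 = -27
  a_8 = 3·-27 + -2·-9 + -4·-1 + 2·1 = -57
  a_9 = 3·-57 + -2·-27 + -4·-9 + 2·-1 = -83
  a_10 = 3·-83 + -2·-57 + -4·-27 + 2·-9 = -45
  a_11 = 3·-45 + -2·-83 + -4·-57 + 2·-27 = 205
  a_12 = 3·205 + -2·-45 + -4·-83 + 2·-57 = 923

3,-2,-4,2 ; 923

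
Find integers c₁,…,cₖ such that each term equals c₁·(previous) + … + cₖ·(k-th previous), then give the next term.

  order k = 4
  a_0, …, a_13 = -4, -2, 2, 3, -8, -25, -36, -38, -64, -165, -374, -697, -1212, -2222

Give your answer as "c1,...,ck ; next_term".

  a_4 = 2·3 + -1·2 + 0·-2 + 3·-4 = -8
  a_5 = 2·-8 + -1·3 + 0·2 + 3·-2 = -25
  a_6 = 2·-25 + -1·-8 + 0·3 + 3·2 = -36
  a_7 = 2·-36 + -1·-25 + 0·-8 + 3·3 = -38
  a_8 = 2·-38 + -1·-36 + 0·-25 + 3·-8 = -64
  a_9 = 2·-64 + -1·-38 + 0·-36 + 3·-25 = -165
  a_10 = 2·-165 + -1·-64 + 0·-38 + 3·-36 = -374
  a_11 = 2·-374 + -1·-165 + 0·-64 + 3·-38 = -697
  a_12 = 2·-697 + -1·-374 + 0·-165 + 3·-64 = -1212
  a_13 = 2·-1212 + -1·-697 + 0·-374 + 3·-165 = -2222
  a_14 = 2·-2222 + -1·-1212 + 0·-697 + 3·-374 = -4354

2,-1,0,3 ; -4354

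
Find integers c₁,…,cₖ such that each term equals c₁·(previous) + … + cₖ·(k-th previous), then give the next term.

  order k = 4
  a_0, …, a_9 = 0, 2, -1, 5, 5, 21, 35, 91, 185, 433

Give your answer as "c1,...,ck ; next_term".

  a_4 = 2·5 + 1·-1 + -2·2 + 2·0 = 5
  a_5 = 2·5 + 1·5 + -2·-1 + 2·2 = 21
  a_6 = 2·21 + 1·5 + -2·5 + 2·-1 = 35
  a_7 = 2·35 + 1·21 + -2·5 + 2·5 = 91
  a_8 = 2·91 + 1·35 + -2·21 + 2·5 = 185
  a_9 = 2·185 + 1·91 + -2·35 + 2·21 = 433
  a_10 = 2·433 + 1·185 + -2·91 + 2·35 = 939

2,1,-2,2 ; 939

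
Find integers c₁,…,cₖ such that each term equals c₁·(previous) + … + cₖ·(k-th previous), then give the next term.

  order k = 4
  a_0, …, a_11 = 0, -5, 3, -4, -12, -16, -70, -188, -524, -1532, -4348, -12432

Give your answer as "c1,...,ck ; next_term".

  a_4 = 2·-4 + 2·3 + 2·-5 + -2·0 = -12
  a_5 = 2·-12 + 2·-4 + 2·3 + -2·-5 = -16
  a_6 = 2·-16 + 2·-12 + 2·-4 + -2·3 = -70
  a_7 = 2·-70 + 2·-16 + 2·-12 + -2·-4 = -188
  a_8 = 2·-188 + 2·-70 + 2·-16 + -2·-12 = -524
  a_9 = 2·-524 + 2·-188 + 2·-70 + -2·-16 = -1532
  a_10 = 2·-1532 + 2·-524 + 2·-188 + -2·-70 = -4348
  a_11 = 2·-4348 + 2·-1532 + 2·-524 + -2·-188 = -12432
  a_12 = 2·-12432 + 2·-4348 + 2·-1532 + -2·-524 = -35576

2,2,2,-2 ; -35576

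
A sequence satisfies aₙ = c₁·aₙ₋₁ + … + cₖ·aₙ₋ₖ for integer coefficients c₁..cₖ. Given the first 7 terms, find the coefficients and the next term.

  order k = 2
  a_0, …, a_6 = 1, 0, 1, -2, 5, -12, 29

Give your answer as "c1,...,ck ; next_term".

  a_2 = -2·0 + 1·1 = 1
  a_3 = -2·1 + 1·0 = -2
  a_4 = -2·-2 + 1·1 = 5
  a_5 = -2·5 + 1·-2 = -12
  a_6 = -2·-12 + 1·5 = 29
  a_7 = -2·29 + 1·-12 = -70

-2,1 ; -70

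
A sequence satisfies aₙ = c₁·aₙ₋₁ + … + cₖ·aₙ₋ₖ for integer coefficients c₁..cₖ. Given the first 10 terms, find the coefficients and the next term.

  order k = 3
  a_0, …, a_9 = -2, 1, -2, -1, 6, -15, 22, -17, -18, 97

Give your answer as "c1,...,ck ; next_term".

-2,-1,2 ; -210

  a_3 = -2·-2 + -1·1 + 2·-2 = -1
  a_4 = -2·-1 + -1·-2 + 2·1 = 6
  a_5 = -2·6 + -1·-1 + 2·-2 = -15
  a_6 = -2·-15 + -1·6 + 2·-1 = 22
  a_7 = -2·22 + -1·-15 + 2·6 = -17
  a_8 = -2·-17 + -1·22 + 2·-15 = -18
  a_9 = -2·-18 + -1·-17 + 2·22 = 97
  a_10 = -2·97 + -1·-18 + 2·-17 = -210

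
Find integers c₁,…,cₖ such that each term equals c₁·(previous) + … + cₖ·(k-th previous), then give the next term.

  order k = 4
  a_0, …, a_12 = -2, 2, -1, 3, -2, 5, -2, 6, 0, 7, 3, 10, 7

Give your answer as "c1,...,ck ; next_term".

  a_4 = -1·3 + 1·-1 + 2·2 + 1·-2 = -2
  a_5 = -1·-2 + 1·3 + 2·-1 + 1·2 = 5
  a_6 = -1·5 + 1·-2 + 2·3 + 1·-1 = -2
  a_7 = -1·-2 + 1·5 + 2·-2 + 1·3 = 6
  a_8 = -1·6 + 1·-2 + 2·5 + 1·-2 = 0
  a_9 = -1·0 + 1·6 + 2·-2 + 1·5 = 7
  a_10 = -1·7 + 1·0 + 2·6 + 1·-2 = 3
  a_11 = -1·3 + 1·7 + 2·0 + 1·6 = 10
  a_12 = -1·10 + 1·3 + 2·7 + 1·0 = 7
  a_13 = -1·7 + 1·10 + 2·3 + 1·7 = 16

-1,1,2,1 ; 16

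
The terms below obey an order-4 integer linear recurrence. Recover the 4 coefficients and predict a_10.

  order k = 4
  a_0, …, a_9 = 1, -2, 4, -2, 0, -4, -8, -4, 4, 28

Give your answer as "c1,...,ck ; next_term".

1,0,-2,-2 ; 52

  a_4 = 1·-2 + 0·4 + -2·-2 + -2·1 = 0
  a_5 = 1·0 + 0·-2 + -2·4 + -2·-2 = -4
  a_6 = 1·-4 + 0·0 + -2·-2 + -2·4 = -8
  a_7 = 1·-8 + 0·-4 + -2·0 + -2·-2 = -4
  a_8 = 1·-4 + 0·-8 + -2·-4 + -2·0 = 4
  a_9 = 1·4 + 0·-4 + -2·-8 + -2·-4 = 28
  a_10 = 1·28 + 0·4 + -2·-4 + -2·-8 = 52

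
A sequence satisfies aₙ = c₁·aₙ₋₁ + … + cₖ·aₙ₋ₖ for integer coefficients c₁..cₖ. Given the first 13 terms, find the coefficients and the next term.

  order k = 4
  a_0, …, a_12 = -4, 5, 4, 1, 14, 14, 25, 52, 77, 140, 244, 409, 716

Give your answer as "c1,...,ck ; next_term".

1,1,1,-1 ; 1229

  a_4 = 1·1 + 1·4 + 1·5 + -1·-4 = 14
  a_5 = 1·14 + 1·1 + 1·4 + -1·5 = 14
  a_6 = 1·14 + 1·14 + 1·1 + -1·4 = 25
  a_7 = 1·25 + 1·14 + 1·14 + -1·1 = 52
  a_8 = 1·52 + 1·25 + 1·14 + -1·14 = 77
  a_9 = 1·77 + 1·52 + 1·25 + -1·14 = 140
  a_10 = 1·140 + 1·77 + 1·52 + -1·25 = 244
  a_11 = 1·244 + 1·140 + 1·77 + -1·52 = 409
  a_12 = 1·409 + 1·244 + 1·140 + -1·77 = 716
  a_13 = 1·716 + 1·409 + 1·244 + -1·140 = 1229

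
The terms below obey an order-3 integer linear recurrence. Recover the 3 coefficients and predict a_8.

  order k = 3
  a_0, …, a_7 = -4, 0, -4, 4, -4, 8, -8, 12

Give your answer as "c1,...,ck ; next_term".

  a_3 = 0·-4 + 1·0 + -1·-4 = 4
  a_4 = 0·4 + 1·-4 + -1·0 = -4
  a_5 = 0·-4 + 1·4 + -1·-4 = 8
  a_6 = 0·8 + 1·-4 + -1·4 = -8
  a_7 = 0·-8 + 1·8 + -1·-4 = 12
  a_8 = 0·12 + 1·-8 + -1·8 = -16

0,1,-1 ; -16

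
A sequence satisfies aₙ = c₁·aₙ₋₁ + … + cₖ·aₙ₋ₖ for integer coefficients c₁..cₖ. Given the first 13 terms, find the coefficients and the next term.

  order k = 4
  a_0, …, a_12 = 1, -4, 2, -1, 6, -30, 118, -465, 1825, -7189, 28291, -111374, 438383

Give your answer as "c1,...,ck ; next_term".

-3,4,2,3 ; -1725630

  a_4 = -3·-1 + 4·2 + 2·-4 + 3·1 = 6
  a_5 = -3·6 + 4·-1 + 2·2 + 3·-4 = -30
  a_6 = -3·-30 + 4·6 + 2·-1 + 3·2 = 118
  a_7 = -3·118 + 4·-30 + 2·6 + 3·-1 = -465
  a_8 = -3·-465 + 4·118 + 2·-30 + 3·6 = 1825
  a_9 = -3·1825 + 4·-465 + 2·118 + 3·-30 = -7189
  a_10 = -3·-7189 + 4·1825 + 2·-465 + 3·118 = 28291
  a_11 = -3·28291 + 4·-7189 + 2·1825 + 3·-465 = -111374
  a_12 = -3·-111374 + 4·28291 + 2·-7189 + 3·1825 = 438383
  a_13 = -3·438383 + 4·-111374 + 2·28291 + 3·-7189 = -1725630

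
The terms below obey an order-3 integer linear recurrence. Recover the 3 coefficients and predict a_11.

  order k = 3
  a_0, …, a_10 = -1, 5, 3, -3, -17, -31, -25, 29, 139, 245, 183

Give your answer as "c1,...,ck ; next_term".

  a_3 = 2·3 + -2·5 + -1·-1 = -3
  a_4 = 2·-3 + -2·3 + -1·5 = -17
  a_5 = 2·-17 + -2·-3 + -1·3 = -31
  a_6 = 2·-31 + -2·-17 + -1·-3 = -25
  a_7 = 2·-25 + -2·-31 + -1·-17 = 29
  a_8 = 2·29 + -2·-25 + -1·-31 = 139
  a_9 = 2·139 + -2·29 + -1·-25 = 245
  a_10 = 2·245 + -2·139 + -1·29 = 183
  a_11 = 2·183 + -2·245 + -1·139 = -263

2,-2,-1 ; -263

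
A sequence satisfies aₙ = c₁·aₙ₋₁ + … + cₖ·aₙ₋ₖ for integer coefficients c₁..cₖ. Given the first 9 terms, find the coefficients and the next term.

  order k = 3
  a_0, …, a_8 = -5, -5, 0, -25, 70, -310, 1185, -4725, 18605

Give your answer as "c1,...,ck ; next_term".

  a_3 = -3·0 + 4·-5 + 1·-5 = -25
  a_4 = -3·-25 + 4·0 + 1·-5 = 70
  a_5 = -3·70 + 4·-25 + 1·0 = -310
  a_6 = -3·-310 + 4·70 + 1·-25 = 1185
  a_7 = -3·1185 + 4·-310 + 1·70 = -4725
  a_8 = -3·-4725 + 4·1185 + 1·-310 = 18605
  a_9 = -3·18605 + 4·-4725 + 1·1185 = -73530

-3,4,1 ; -73530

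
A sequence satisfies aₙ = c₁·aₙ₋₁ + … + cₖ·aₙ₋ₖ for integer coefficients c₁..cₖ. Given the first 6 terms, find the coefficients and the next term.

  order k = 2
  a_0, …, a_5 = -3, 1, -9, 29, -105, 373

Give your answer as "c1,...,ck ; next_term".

-3,2 ; -1329

  a_2 = -3·1 + 2·-3 = -9
  a_3 = -3·-9 + 2·1 = 29
  a_4 = -3·29 + 2·-9 = -105
  a_5 = -3·-105 + 2·29 = 373
  a_6 = -3·373 + 2·-105 = -1329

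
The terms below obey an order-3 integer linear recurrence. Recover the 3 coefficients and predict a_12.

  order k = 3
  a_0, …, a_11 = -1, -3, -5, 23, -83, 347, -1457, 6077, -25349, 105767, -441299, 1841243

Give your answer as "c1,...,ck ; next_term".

  a_3 = -4·-5 + 0·-3 + -3·-1 = 23
  a_4 = -4·23 + 0·-5 + -3·-3 = -83
  a_5 = -4·-83 + 0·23 + -3·-5 = 347
  a_6 = -4·347 + 0·-83 + -3·23 = -1457
  a_7 = -4·-1457 + 0·347 + -3·-83 = 6077
  a_8 = -4·6077 + 0·-1457 + -3·347 = -25349
  a_9 = -4·-25349 + 0·6077 + -3·-1457 = 105767
  a_10 = -4·105767 + 0·-25349 + -3·6077 = -441299
  a_11 = -4·-441299 + 0·105767 + -3·-25349 = 1841243
  a_12 = -4·1841243 + 0·-441299 + -3·105767 = -7682273

-4,0,-3 ; -7682273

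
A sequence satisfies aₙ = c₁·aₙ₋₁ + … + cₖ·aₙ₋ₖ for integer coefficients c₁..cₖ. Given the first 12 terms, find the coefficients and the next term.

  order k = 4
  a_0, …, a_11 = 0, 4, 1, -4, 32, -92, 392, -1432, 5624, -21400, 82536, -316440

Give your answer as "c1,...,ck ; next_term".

-3,4,4,4 ; 1216360

  a_4 = -3·-4 + 4·1 + 4·4 + 4·0 = 32
  a_5 = -3·32 + 4·-4 + 4·1 + 4·4 = -92
  a_6 = -3·-92 + 4·32 + 4·-4 + 4·1 = 392
  a_7 = -3·392 + 4·-92 + 4·32 + 4·-4 = -1432
  a_8 = -3·-1432 + 4·392 + 4·-92 + 4·32 = 5624
  a_9 = -3·5624 + 4·-1432 + 4·392 + 4·-92 = -21400
  a_10 = -3·-21400 + 4·5624 + 4·-1432 + 4·392 = 82536
  a_11 = -3·82536 + 4·-21400 + 4·5624 + 4·-1432 = -316440
  a_12 = -3·-316440 + 4·82536 + 4·-21400 + 4·5624 = 1216360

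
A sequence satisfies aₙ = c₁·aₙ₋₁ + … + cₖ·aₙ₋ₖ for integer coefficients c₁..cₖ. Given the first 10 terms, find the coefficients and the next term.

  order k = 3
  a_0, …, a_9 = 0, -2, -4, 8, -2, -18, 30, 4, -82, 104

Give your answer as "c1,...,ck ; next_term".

  a_3 = -1·-4 + -2·-2 + 1·0 = 8
  a_4 = -1·8 + -2·-4 + 1·-2 = -2
  a_5 = -1·-2 + -2·8 + 1·-4 = -18
  a_6 = -1·-18 + -2·-2 + 1·8 = 30
  a_7 = -1·30 + -2·-18 + 1·-2 = 4
  a_8 = -1·4 + -2·30 + 1·-18 = -82
  a_9 = -1·-82 + -2·4 + 1·30 = 104
  a_10 = -1·104 + -2·-82 + 1·4 = 64

-1,-2,1 ; 64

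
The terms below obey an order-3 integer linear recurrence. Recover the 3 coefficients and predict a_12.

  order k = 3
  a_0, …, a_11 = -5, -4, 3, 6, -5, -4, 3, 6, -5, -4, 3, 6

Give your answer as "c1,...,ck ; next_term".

  a_3 = -1·3 + -1·-4 + -1·-5 = 6
  a_4 = -1·6 + -1·3 + -1·-4 = -5
  a_5 = -1·-5 + -1·6 + -1·3 = -4
  a_6 = -1·-4 + -1·-5 + -1·6 = 3
  a_7 = -1·3 + -1·-4 + -1·-5 = 6
  a_8 = -1·6 + -1·3 + -1·-4 = -5
  a_9 = -1·-5 + -1·6 + -1·3 = -4
  a_10 = -1·-4 + -1·-5 + -1·6 = 3
  a_11 = -1·3 + -1·-4 + -1·-5 = 6
  a_12 = -1·6 + -1·3 + -1·-4 = -5

-1,-1,-1 ; -5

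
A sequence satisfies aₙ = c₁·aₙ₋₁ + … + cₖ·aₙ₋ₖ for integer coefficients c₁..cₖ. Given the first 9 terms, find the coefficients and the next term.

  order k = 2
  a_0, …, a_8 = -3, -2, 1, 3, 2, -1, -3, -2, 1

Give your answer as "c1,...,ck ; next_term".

1,-1 ; 3

  a_2 = 1·-2 + -1·-3 = 1
  a_3 = 1·1 + -1·-2 = 3
  a_4 = 1·3 + -1·1 = 2
  a_5 = 1·2 + -1·3 = -1
  a_6 = 1·-1 + -1·2 = -3
  a_7 = 1·-3 + -1·-1 = -2
  a_8 = 1·-2 + -1·-3 = 1
  a_9 = 1·1 + -1·-2 = 3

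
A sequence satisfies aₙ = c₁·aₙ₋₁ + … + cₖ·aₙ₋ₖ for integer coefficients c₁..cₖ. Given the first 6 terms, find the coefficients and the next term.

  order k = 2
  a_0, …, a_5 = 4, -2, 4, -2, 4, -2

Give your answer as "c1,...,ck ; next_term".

0,1 ; 4

  a_2 = 0·-2 + 1·4 = 4
  a_3 = 0·4 + 1·-2 = -2
  a_4 = 0·-2 + 1·4 = 4
  a_5 = 0·4 + 1·-2 = -2
  a_6 = 0·-2 + 1·4 = 4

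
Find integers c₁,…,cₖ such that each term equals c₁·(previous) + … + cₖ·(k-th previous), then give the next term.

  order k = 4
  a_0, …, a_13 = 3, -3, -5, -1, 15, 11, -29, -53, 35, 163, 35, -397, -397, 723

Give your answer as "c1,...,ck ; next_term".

1,-2,0,2 ; 1587

  a_4 = 1·-1 + -2·-5 + 0·-3 + 2·3 = 15
  a_5 = 1·15 + -2·-1 + 0·-5 + 2·-3 = 11
  a_6 = 1·11 + -2·15 + 0·-1 + 2·-5 = -29
  a_7 = 1·-29 + -2·11 + 0·15 + 2·-1 = -53
  a_8 = 1·-53 + -2·-29 + 0·11 + 2·15 = 35
  a_9 = 1·35 + -2·-53 + 0·-29 + 2·11 = 163
  a_10 = 1·163 + -2·35 + 0·-53 + 2·-29 = 35
  a_11 = 1·35 + -2·163 + 0·35 + 2·-53 = -397
  a_12 = 1·-397 + -2·35 + 0·163 + 2·35 = -397
  a_13 = 1·-397 + -2·-397 + 0·35 + 2·163 = 723
  a_14 = 1·723 + -2·-397 + 0·-397 + 2·35 = 1587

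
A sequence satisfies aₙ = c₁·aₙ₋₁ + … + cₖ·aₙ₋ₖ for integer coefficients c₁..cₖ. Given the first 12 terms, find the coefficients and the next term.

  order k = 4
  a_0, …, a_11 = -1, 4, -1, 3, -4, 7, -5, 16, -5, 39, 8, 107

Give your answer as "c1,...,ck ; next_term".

1,2,-1,1 ; 79

  a_4 = 1·3 + 2·-1 + -1·4 + 1·-1 = -4
  a_5 = 1·-4 + 2·3 + -1·-1 + 1·4 = 7
  a_6 = 1·7 + 2·-4 + -1·3 + 1·-1 = -5
  a_7 = 1·-5 + 2·7 + -1·-4 + 1·3 = 16
  a_8 = 1·16 + 2·-5 + -1·7 + 1·-4 = -5
  a_9 = 1·-5 + 2·16 + -1·-5 + 1·7 = 39
  a_10 = 1·39 + 2·-5 + -1·16 + 1·-5 = 8
  a_11 = 1·8 + 2·39 + -1·-5 + 1·16 = 107
  a_12 = 1·107 + 2·8 + -1·39 + 1·-5 = 79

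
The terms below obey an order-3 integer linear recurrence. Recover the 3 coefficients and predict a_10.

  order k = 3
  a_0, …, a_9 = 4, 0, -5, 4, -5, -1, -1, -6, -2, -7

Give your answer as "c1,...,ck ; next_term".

0,1,1 ; -8

  a_3 = 0·-5 + 1·0 + 1·4 = 4
  a_4 = 0·4 + 1·-5 + 1·0 = -5
  a_5 = 0·-5 + 1·4 + 1·-5 = -1
  a_6 = 0·-1 + 1·-5 + 1·4 = -1
  a_7 = 0·-1 + 1·-1 + 1·-5 = -6
  a_8 = 0·-6 + 1·-1 + 1·-1 = -2
  a_9 = 0·-2 + 1·-6 + 1·-1 = -7
  a_10 = 0·-7 + 1·-2 + 1·-6 = -8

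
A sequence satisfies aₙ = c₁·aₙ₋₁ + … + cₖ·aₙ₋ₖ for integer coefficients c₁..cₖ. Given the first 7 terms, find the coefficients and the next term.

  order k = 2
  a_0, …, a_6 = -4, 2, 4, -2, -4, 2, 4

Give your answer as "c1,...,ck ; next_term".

  a_2 = 0·2 + -1·-4 = 4
  a_3 = 0·4 + -1·2 = -2
  a_4 = 0·-2 + -1·4 = -4
  a_5 = 0·-4 + -1·-2 = 2
  a_6 = 0·2 + -1·-4 = 4
  a_7 = 0·4 + -1·2 = -2

0,-1 ; -2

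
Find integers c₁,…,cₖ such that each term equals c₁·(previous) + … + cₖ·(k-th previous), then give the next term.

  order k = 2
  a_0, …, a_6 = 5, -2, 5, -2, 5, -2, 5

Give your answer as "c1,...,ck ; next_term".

  a_2 = 0·-2 + 1·5 = 5
  a_3 = 0·5 + 1·-2 = -2
  a_4 = 0·-2 + 1·5 = 5
  a_5 = 0·5 + 1·-2 = -2
  a_6 = 0·-2 + 1·5 = 5
  a_7 = 0·5 + 1·-2 = -2

0,1 ; -2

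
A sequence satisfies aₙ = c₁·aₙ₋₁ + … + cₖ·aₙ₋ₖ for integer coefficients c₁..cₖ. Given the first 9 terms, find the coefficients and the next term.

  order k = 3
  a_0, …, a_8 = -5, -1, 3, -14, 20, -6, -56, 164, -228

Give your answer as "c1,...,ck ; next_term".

  a_3 = -2·3 + -2·-1 + 2·-5 = -14
  a_4 = -2·-14 + -2·3 + 2·-1 = 20
  a_5 = -2·20 + -2·-14 + 2·3 = -6
  a_6 = -2·-6 + -2·20 + 2·-14 = -56
  a_7 = -2·-56 + -2·-6 + 2·20 = 164
  a_8 = -2·164 + -2·-56 + 2·-6 = -228
  a_9 = -2·-228 + -2·164 + 2·-56 = 16

-2,-2,2 ; 16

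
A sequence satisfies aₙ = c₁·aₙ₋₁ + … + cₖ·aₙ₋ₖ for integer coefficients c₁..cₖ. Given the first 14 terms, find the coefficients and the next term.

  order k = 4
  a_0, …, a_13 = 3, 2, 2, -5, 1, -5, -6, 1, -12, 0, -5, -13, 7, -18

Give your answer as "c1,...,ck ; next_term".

  a_4 = 0·-5 + 1·2 + 1·2 + -1·3 = 1
  a_5 = 0·1 + 1·-5 + 1·2 + -1·2 = -5
  a_6 = 0·-5 + 1·1 + 1·-5 + -1·2 = -6
  a_7 = 0·-6 + 1·-5 + 1·1 + -1·-5 = 1
  a_8 = 0·1 + 1·-6 + 1·-5 + -1·1 = -12
  a_9 = 0·-12 + 1·1 + 1·-6 + -1·-5 = 0
  a_10 = 0·0 + 1·-12 + 1·1 + -1·-6 = -5
  a_11 = 0·-5 + 1·0 + 1·-12 + -1·1 = -13
  a_12 = 0·-13 + 1·-5 + 1·0 + -1·-12 = 7
  a_13 = 0·7 + 1·-13 + 1·-5 + -1·0 = -18
  a_14 = 0·-18 + 1·7 + 1·-13 + -1·-5 = -1

0,1,1,-1 ; -1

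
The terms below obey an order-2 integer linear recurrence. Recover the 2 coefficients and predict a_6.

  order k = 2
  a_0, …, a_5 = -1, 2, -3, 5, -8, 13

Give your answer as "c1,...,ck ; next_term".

-1,1 ; -21

  a_2 = -1·2 + 1·-1 = -3
  a_3 = -1·-3 + 1·2 = 5
  a_4 = -1·5 + 1·-3 = -8
  a_5 = -1·-8 + 1·5 = 13
  a_6 = -1·13 + 1·-8 = -21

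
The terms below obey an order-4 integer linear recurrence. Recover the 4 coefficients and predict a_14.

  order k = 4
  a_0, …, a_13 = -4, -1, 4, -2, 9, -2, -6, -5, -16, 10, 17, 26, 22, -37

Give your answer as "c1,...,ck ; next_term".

  a_4 = 0·-2 + 0·4 + -1·-1 + -2·-4 = 9
  a_5 = 0·9 + 0·-2 + -1·4 + -2·-1 = -2
  a_6 = 0·-2 + 0·9 + -1·-2 + -2·4 = -6
  a_7 = 0·-6 + 0·-2 + -1·9 + -2·-2 = -5
  a_8 = 0·-5 + 0·-6 + -1·-2 + -2·9 = -16
  a_9 = 0·-16 + 0·-5 + -1·-6 + -2·-2 = 10
  a_10 = 0·10 + 0·-16 + -1·-5 + -2·-6 = 17
  a_11 = 0·17 + 0·10 + -1·-16 + -2·-5 = 26
  a_12 = 0·26 + 0·17 + -1·10 + -2·-16 = 22
  a_13 = 0·22 + 0·26 + -1·17 + -2·10 = -37
  a_14 = 0·-37 + 0·22 + -1·26 + -2·17 = -60

0,0,-1,-2 ; -60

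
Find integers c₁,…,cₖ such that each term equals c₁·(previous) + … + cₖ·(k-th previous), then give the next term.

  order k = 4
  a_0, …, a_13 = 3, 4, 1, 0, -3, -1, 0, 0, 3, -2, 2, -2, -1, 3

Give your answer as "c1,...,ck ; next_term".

-1,0,0,-1 ; -5

  a_4 = -1·0 + 0·1 + 0·4 + -1·3 = -3
  a_5 = -1·-3 + 0·0 + 0·1 + -1·4 = -1
  a_6 = -1·-1 + 0·-3 + 0·0 + -1·1 = 0
  a_7 = -1·0 + 0·-1 + 0·-3 + -1·0 = 0
  a_8 = -1·0 + 0·0 + 0·-1 + -1·-3 = 3
  a_9 = -1·3 + 0·0 + 0·0 + -1·-1 = -2
  a_10 = -1·-2 + 0·3 + 0·0 + -1·0 = 2
  a_11 = -1·2 + 0·-2 + 0·3 + -1·0 = -2
  a_12 = -1·-2 + 0·2 + 0·-2 + -1·3 = -1
  a_13 = -1·-1 + 0·-2 + 0·2 + -1·-2 = 3
  a_14 = -1·3 + 0·-1 + 0·-2 + -1·2 = -5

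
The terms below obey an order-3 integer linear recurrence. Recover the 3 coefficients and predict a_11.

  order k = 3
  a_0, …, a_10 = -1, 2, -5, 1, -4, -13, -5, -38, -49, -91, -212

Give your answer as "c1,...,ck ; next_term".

  a_3 = 0·-5 + 2·2 + 3·-1 = 1
  a_4 = 0·1 + 2·-5 + 3·2 = -4
  a_5 = 0·-4 + 2·1 + 3·-5 = -13
  a_6 = 0·-13 + 2·-4 + 3·1 = -5
  a_7 = 0·-5 + 2·-13 + 3·-4 = -38
  a_8 = 0·-38 + 2·-5 + 3·-13 = -49
  a_9 = 0·-49 + 2·-38 + 3·-5 = -91
  a_10 = 0·-91 + 2·-49 + 3·-38 = -212
  a_11 = 0·-212 + 2·-91 + 3·-49 = -329

0,2,3 ; -329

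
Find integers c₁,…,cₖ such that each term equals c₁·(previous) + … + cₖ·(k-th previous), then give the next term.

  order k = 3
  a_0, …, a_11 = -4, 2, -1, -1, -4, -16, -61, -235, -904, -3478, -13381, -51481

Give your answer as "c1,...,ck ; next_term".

3,3,1 ; -198064

  a_3 = 3·-1 + 3·2 + 1·-4 = -1
  a_4 = 3·-1 + 3·-1 + 1·2 = -4
  a_5 = 3·-4 + 3·-1 + 1·-1 = -16
  a_6 = 3·-16 + 3·-4 + 1·-1 = -61
  a_7 = 3·-61 + 3·-16 + 1·-4 = -235
  a_8 = 3·-235 + 3·-61 + 1·-16 = -904
  a_9 = 3·-904 + 3·-235 + 1·-61 = -3478
  a_10 = 3·-3478 + 3·-904 + 1·-235 = -13381
  a_11 = 3·-13381 + 3·-3478 + 1·-904 = -51481
  a_12 = 3·-51481 + 3·-13381 + 1·-3478 = -198064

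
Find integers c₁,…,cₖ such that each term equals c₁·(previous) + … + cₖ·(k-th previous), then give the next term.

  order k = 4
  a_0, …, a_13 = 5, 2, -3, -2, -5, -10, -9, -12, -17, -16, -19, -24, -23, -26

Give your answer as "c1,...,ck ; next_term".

  a_4 = 1·-2 + 0·-3 + 1·2 + -1·5 = -5
  a_5 = 1·-5 + 0·-2 + 1·-3 + -1·2 = -10
  a_6 = 1·-10 + 0·-5 + 1·-2 + -1·-3 = -9
  a_7 = 1·-9 + 0·-10 + 1·-5 + -1·-2 = -12
  a_8 = 1·-12 + 0·-9 + 1·-10 + -1·-5 = -17
  a_9 = 1·-17 + 0·-12 + 1·-9 + -1·-10 = -16
  a_10 = 1·-16 + 0·-17 + 1·-12 + -1·-9 = -19
  a_11 = 1·-19 + 0·-16 + 1·-17 + -1·-12 = -24
  a_12 = 1·-24 + 0·-19 + 1·-16 + -1·-17 = -23
  a_13 = 1·-23 + 0·-24 + 1·-19 + -1·-16 = -26
  a_14 = 1·-26 + 0·-23 + 1·-24 + -1·-19 = -31

1,0,1,-1 ; -31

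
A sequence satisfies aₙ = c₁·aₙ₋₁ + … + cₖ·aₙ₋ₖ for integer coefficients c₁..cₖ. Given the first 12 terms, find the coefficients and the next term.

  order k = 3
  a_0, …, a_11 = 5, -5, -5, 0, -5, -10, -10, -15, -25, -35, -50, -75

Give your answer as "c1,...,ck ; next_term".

  a_3 = 1·-5 + 0·-5 + 1·5 = 0
  a_4 = 1·0 + 0·-5 + 1·-5 = -5
  a_5 = 1·-5 + 0·0 + 1·-5 = -10
  a_6 = 1·-10 + 0·-5 + 1·0 = -10
  a_7 = 1·-10 + 0·-10 + 1·-5 = -15
  a_8 = 1·-15 + 0·-10 + 1·-10 = -25
  a_9 = 1·-25 + 0·-15 + 1·-10 = -35
  a_10 = 1·-35 + 0·-25 + 1·-15 = -50
  a_11 = 1·-50 + 0·-35 + 1·-25 = -75
  a_12 = 1·-75 + 0·-50 + 1·-35 = -110

1,0,1 ; -110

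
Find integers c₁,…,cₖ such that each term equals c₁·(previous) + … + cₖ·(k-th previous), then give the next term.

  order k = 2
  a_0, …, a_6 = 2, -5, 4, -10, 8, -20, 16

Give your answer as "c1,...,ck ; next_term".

  a_2 = 0·-5 + 2·2 = 4
  a_3 = 0·4 + 2·-5 = -10
  a_4 = 0·-10 + 2·4 = 8
  a_5 = 0·8 + 2·-10 = -20
  a_6 = 0·-20 + 2·8 = 16
  a_7 = 0·16 + 2·-20 = -40

0,2 ; -40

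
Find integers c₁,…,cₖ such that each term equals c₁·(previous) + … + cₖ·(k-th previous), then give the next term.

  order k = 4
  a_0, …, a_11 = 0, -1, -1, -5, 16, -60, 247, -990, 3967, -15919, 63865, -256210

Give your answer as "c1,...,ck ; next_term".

  a_4 = -3·-5 + 3·-1 + -4·-1 + 1·0 = 16
  a_5 = -3·16 + 3·-5 + -4·-1 + 1·-1 = -60
  a_6 = -3·-60 + 3·16 + -4·-5 + 1·-1 = 247
  a_7 = -3·247 + 3·-60 + -4·16 + 1·-5 = -990
  a_8 = -3·-990 + 3·247 + -4·-60 + 1·16 = 3967
  a_9 = -3·3967 + 3·-990 + -4·247 + 1·-60 = -15919
  a_10 = -3·-15919 + 3·3967 + -4·-990 + 1·247 = 63865
  a_11 = -3·63865 + 3·-15919 + -4·3967 + 1·-990 = -256210
  a_12 = -3·-256210 + 3·63865 + -4·-15919 + 1·3967 = 1027868

-3,3,-4,1 ; 1027868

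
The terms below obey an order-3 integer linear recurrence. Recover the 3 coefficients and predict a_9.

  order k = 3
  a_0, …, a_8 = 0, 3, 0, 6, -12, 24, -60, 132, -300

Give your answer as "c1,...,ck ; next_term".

  a_3 = -1·0 + 2·3 + -2·0 = 6
  a_4 = -1·6 + 2·0 + -2·3 = -12
  a_5 = -1·-12 + 2·6 + -2·0 = 24
  a_6 = -1·24 + 2·-12 + -2·6 = -60
  a_7 = -1·-60 + 2·24 + -2·-12 = 132
  a_8 = -1·132 + 2·-60 + -2·24 = -300
  a_9 = -1·-300 + 2·132 + -2·-60 = 684

-1,2,-2 ; 684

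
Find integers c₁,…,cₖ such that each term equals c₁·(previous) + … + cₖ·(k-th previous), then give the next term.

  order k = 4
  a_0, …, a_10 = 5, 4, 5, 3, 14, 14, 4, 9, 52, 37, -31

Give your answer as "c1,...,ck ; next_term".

0,-1,1,3 ; 42

  a_4 = 0·3 + -1·5 + 1·4 + 3·5 = 14
  a_5 = 0·14 + -1·3 + 1·5 + 3·4 = 14
  a_6 = 0·14 + -1·14 + 1·3 + 3·5 = 4
  a_7 = 0·4 + -1·14 + 1·14 + 3·3 = 9
  a_8 = 0·9 + -1·4 + 1·14 + 3·14 = 52
  a_9 = 0·52 + -1·9 + 1·4 + 3·14 = 37
  a_10 = 0·37 + -1·52 + 1·9 + 3·4 = -31
  a_11 = 0·-31 + -1·37 + 1·52 + 3·9 = 42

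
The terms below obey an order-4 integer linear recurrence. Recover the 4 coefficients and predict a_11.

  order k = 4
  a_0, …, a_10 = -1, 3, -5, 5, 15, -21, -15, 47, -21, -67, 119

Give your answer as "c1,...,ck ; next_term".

  a_4 = 0·5 + -2·-5 + 1·3 + -2·-1 = 15
  a_5 = 0·15 + -2·5 + 1·-5 + -2·3 = -21
  a_6 = 0·-21 + -2·15 + 1·5 + -2·-5 = -15
  a_7 = 0·-15 + -2·-21 + 1·15 + -2·5 = 47
  a_8 = 0·47 + -2·-15 + 1·-21 + -2·15 = -21
  a_9 = 0·-21 + -2·47 + 1·-15 + -2·-21 = -67
  a_10 = 0·-67 + -2·-21 + 1·47 + -2·-15 = 119
  a_11 = 0·119 + -2·-67 + 1·-21 + -2·47 = 19

0,-2,1,-2 ; 19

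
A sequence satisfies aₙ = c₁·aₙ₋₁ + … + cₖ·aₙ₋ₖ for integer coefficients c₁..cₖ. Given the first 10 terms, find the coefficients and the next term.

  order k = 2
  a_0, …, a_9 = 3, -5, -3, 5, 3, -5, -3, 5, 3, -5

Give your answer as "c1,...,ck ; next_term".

  a_2 = 0·-5 + -1·3 = -3
  a_3 = 0·-3 + -1·-5 = 5
  a_4 = 0·5 + -1·-3 = 3
  a_5 = 0·3 + -1·5 = -5
  a_6 = 0·-5 + -1·3 = -3
  a_7 = 0·-3 + -1·-5 = 5
  a_8 = 0·5 + -1·-3 = 3
  a_9 = 0·3 + -1·5 = -5
  a_10 = 0·-5 + -1·3 = -3

0,-1 ; -3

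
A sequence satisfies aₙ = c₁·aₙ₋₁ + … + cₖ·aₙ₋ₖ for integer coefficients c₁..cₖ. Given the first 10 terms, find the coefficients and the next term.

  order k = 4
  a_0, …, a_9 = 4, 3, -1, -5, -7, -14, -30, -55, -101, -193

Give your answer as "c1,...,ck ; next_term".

2,-1,2,-1 ; -365

  a_4 = 2·-5 + -1·-1 + 2·3 + -1·4 = -7
  a_5 = 2·-7 + -1·-5 + 2·-1 + -1·3 = -14
  a_6 = 2·-14 + -1·-7 + 2·-5 + -1·-1 = -30
  a_7 = 2·-30 + -1·-14 + 2·-7 + -1·-5 = -55
  a_8 = 2·-55 + -1·-30 + 2·-14 + -1·-7 = -101
  a_9 = 2·-101 + -1·-55 + 2·-30 + -1·-14 = -193
  a_10 = 2·-193 + -1·-101 + 2·-55 + -1·-30 = -365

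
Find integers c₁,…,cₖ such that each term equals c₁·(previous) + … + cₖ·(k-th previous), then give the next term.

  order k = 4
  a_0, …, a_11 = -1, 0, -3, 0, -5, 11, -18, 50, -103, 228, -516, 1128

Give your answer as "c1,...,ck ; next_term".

-1,2,-2,-1 ; -2513

  a_4 = -1·0 + 2·-3 + -2·0 + -1·-1 = -5
  a_5 = -1·-5 + 2·0 + -2·-3 + -1·0 = 11
  a_6 = -1·11 + 2·-5 + -2·0 + -1·-3 = -18
  a_7 = -1·-18 + 2·11 + -2·-5 + -1·0 = 50
  a_8 = -1·50 + 2·-18 + -2·11 + -1·-5 = -103
  a_9 = -1·-103 + 2·50 + -2·-18 + -1·11 = 228
  a_10 = -1·228 + 2·-103 + -2·50 + -1·-18 = -516
  a_11 = -1·-516 + 2·228 + -2·-103 + -1·50 = 1128
  a_12 = -1·1128 + 2·-516 + -2·228 + -1·-103 = -2513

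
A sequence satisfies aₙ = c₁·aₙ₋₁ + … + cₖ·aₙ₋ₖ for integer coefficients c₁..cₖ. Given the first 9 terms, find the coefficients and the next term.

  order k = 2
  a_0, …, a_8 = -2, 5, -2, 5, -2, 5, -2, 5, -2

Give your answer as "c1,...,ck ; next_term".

0,1 ; 5

  a_2 = 0·5 + 1·-2 = -2
  a_3 = 0·-2 + 1·5 = 5
  a_4 = 0·5 + 1·-2 = -2
  a_5 = 0·-2 + 1·5 = 5
  a_6 = 0·5 + 1·-2 = -2
  a_7 = 0·-2 + 1·5 = 5
  a_8 = 0·5 + 1·-2 = -2
  a_9 = 0·-2 + 1·5 = 5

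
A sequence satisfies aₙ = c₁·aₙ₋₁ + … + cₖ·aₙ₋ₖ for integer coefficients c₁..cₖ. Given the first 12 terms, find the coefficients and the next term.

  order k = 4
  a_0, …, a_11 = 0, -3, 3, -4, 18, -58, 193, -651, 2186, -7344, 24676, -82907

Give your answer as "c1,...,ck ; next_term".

-3,1,-1,-1 ; 278555

  a_4 = -3·-4 + 1·3 + -1·-3 + -1·0 = 18
  a_5 = -3·18 + 1·-4 + -1·3 + -1·-3 = -58
  a_6 = -3·-58 + 1·18 + -1·-4 + -1·3 = 193
  a_7 = -3·193 + 1·-58 + -1·18 + -1·-4 = -651
  a_8 = -3·-651 + 1·193 + -1·-58 + -1·18 = 2186
  a_9 = -3·2186 + 1·-651 + -1·193 + -1·-58 = -7344
  a_10 = -3·-7344 + 1·2186 + -1·-651 + -1·193 = 24676
  a_11 = -3·24676 + 1·-7344 + -1·2186 + -1·-651 = -82907
  a_12 = -3·-82907 + 1·24676 + -1·-7344 + -1·2186 = 278555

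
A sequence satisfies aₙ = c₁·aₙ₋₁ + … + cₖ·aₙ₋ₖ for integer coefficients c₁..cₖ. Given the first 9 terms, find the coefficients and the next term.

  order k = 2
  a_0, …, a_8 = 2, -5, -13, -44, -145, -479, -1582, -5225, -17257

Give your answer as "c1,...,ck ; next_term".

3,1 ; -56996

  a_2 = 3·-5 + 1·2 = -13
  a_3 = 3·-13 + 1·-5 = -44
  a_4 = 3·-44 + 1·-13 = -145
  a_5 = 3·-145 + 1·-44 = -479
  a_6 = 3·-479 + 1·-145 = -1582
  a_7 = 3·-1582 + 1·-479 = -5225
  a_8 = 3·-5225 + 1·-1582 = -17257
  a_9 = 3·-17257 + 1·-5225 = -56996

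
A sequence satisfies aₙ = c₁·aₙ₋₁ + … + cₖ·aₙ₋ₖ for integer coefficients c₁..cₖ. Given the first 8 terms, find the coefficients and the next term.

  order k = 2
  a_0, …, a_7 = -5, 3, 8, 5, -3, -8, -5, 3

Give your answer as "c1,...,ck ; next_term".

  a_2 = 1·3 + -1·-5 = 8
  a_3 = 1·8 + -1·3 = 5
  a_4 = 1·5 + -1·8 = -3
  a_5 = 1·-3 + -1·5 = -8
  a_6 = 1·-8 + -1·-3 = -5
  a_7 = 1·-5 + -1·-8 = 3
  a_8 = 1·3 + -1·-5 = 8

1,-1 ; 8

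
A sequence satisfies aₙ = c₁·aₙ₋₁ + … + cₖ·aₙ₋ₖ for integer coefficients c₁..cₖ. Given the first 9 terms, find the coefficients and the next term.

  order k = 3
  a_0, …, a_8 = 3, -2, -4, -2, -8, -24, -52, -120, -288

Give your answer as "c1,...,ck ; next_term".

  a_3 = 2·-4 + 0·-2 + 2·3 = -2
  a_4 = 2·-2 + 0·-4 + 2·-2 = -8
  a_5 = 2·-8 + 0·-2 + 2·-4 = -24
  a_6 = 2·-24 + 0·-8 + 2·-2 = -52
  a_7 = 2·-52 + 0·-24 + 2·-8 = -120
  a_8 = 2·-120 + 0·-52 + 2·-24 = -288
  a_9 = 2·-288 + 0·-120 + 2·-52 = -680

2,0,2 ; -680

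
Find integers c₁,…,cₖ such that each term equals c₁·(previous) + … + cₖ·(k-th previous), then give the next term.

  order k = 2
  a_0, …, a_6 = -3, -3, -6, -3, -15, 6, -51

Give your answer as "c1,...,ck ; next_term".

  a_2 = -1·-3 + 3·-3 = -6
  a_3 = -1·-6 + 3·-3 = -3
  a_4 = -1·-3 + 3·-6 = -15
  a_5 = -1·-15 + 3·-3 = 6
  a_6 = -1·6 + 3·-15 = -51
  a_7 = -1·-51 + 3·6 = 69

-1,3 ; 69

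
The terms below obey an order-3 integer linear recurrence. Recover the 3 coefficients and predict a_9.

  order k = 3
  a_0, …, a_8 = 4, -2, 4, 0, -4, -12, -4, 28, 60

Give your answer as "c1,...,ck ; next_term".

1,-2,-2 ; 12

  a_3 = 1·4 + -2·-2 + -2·4 = 0
  a_4 = 1·0 + -2·4 + -2·-2 = -4
  a_5 = 1·-4 + -2·0 + -2·4 = -12
  a_6 = 1·-12 + -2·-4 + -2·0 = -4
  a_7 = 1·-4 + -2·-12 + -2·-4 = 28
  a_8 = 1·28 + -2·-4 + -2·-12 = 60
  a_9 = 1·60 + -2·28 + -2·-4 = 12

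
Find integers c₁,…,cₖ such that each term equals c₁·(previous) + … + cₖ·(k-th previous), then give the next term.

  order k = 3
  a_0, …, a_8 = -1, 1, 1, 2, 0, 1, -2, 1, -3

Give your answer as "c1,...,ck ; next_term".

0,1,-1 ; 3

  a_3 = 0·1 + 1·1 + -1·-1 = 2
  a_4 = 0·2 + 1·1 + -1·1 = 0
  a_5 = 0·0 + 1·2 + -1·1 = 1
  a_6 = 0·1 + 1·0 + -1·2 = -2
  a_7 = 0·-2 + 1·1 + -1·0 = 1
  a_8 = 0·1 + 1·-2 + -1·1 = -3
  a_9 = 0·-3 + 1·1 + -1·-2 = 3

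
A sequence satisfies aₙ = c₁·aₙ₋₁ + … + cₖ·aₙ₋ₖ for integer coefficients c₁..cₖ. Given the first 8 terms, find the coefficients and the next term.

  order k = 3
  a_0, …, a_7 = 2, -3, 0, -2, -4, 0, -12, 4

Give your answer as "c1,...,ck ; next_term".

-1,2,2 ; -28

  a_3 = -1·0 + 2·-3 + 2·2 = -2
  a_4 = -1·-2 + 2·0 + 2·-3 = -4
  a_5 = -1·-4 + 2·-2 + 2·0 = 0
  a_6 = -1·0 + 2·-4 + 2·-2 = -12
  a_7 = -1·-12 + 2·0 + 2·-4 = 4
  a_8 = -1·4 + 2·-12 + 2·0 = -28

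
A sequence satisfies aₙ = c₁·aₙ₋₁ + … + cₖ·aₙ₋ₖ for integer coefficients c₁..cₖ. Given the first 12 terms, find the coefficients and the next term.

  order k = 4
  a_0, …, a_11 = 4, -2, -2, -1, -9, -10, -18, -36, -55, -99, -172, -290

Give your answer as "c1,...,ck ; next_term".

  a_4 = 1·-1 + 1·-2 + 1·-2 + -1·4 = -9
  a_5 = 1·-9 + 1·-1 + 1·-2 + -1·-2 = -10
  a_6 = 1·-10 + 1·-9 + 1·-1 + -1·-2 = -18
  a_7 = 1·-18 + 1·-10 + 1·-9 + -1·-1 = -36
  a_8 = 1·-36 + 1·-18 + 1·-10 + -1·-9 = -55
  a_9 = 1·-55 + 1·-36 + 1·-18 + -1·-10 = -99
  a_10 = 1·-99 + 1·-55 + 1·-36 + -1·-18 = -172
  a_11 = 1·-172 + 1·-99 + 1·-55 + -1·-36 = -290
  a_12 = 1·-290 + 1·-172 + 1·-99 + -1·-55 = -506

1,1,1,-1 ; -506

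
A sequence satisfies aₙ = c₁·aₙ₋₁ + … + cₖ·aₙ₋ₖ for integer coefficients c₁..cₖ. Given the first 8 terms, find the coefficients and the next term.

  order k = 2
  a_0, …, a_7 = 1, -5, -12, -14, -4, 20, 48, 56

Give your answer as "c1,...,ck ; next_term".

2,-2 ; 16

  a_2 = 2·-5 + -2·1 = -12
  a_3 = 2·-12 + -2·-5 = -14
  a_4 = 2·-14 + -2·-12 = -4
  a_5 = 2·-4 + -2·-14 = 20
  a_6 = 2·20 + -2·-4 = 48
  a_7 = 2·48 + -2·20 = 56
  a_8 = 2·56 + -2·48 = 16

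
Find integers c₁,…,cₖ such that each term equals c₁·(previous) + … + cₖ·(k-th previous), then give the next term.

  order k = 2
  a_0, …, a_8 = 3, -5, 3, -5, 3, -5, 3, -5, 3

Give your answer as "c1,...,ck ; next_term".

  a_2 = 0·-5 + 1·3 = 3
  a_3 = 0·3 + 1·-5 = -5
  a_4 = 0·-5 + 1·3 = 3
  a_5 = 0·3 + 1·-5 = -5
  a_6 = 0·-5 + 1·3 = 3
  a_7 = 0·3 + 1·-5 = -5
  a_8 = 0·-5 + 1·3 = 3
  a_9 = 0·3 + 1·-5 = -5

0,1 ; -5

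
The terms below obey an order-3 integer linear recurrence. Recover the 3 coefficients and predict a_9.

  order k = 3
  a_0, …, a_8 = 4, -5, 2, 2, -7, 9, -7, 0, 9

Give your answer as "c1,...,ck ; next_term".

-1,0,1 ; -16

  a_3 = -1·2 + 0·-5 + 1·4 = 2
  a_4 = -1·2 + 0·2 + 1·-5 = -7
  a_5 = -1·-7 + 0·2 + 1·2 = 9
  a_6 = -1·9 + 0·-7 + 1·2 = -7
  a_7 = -1·-7 + 0·9 + 1·-7 = 0
  a_8 = -1·0 + 0·-7 + 1·9 = 9
  a_9 = -1·9 + 0·0 + 1·-7 = -16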